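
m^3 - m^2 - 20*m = m*(m - 5)*(m + 4)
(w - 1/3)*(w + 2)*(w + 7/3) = w^3 + 4*w^2 + 29*w/9 - 14/9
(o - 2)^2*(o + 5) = o^3 + o^2 - 16*o + 20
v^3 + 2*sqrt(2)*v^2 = v^2*(v + 2*sqrt(2))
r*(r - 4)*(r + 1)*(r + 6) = r^4 + 3*r^3 - 22*r^2 - 24*r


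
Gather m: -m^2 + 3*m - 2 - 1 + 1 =-m^2 + 3*m - 2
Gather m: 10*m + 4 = 10*m + 4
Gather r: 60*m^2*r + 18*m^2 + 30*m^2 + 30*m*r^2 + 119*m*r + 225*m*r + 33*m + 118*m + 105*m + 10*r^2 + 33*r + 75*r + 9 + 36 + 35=48*m^2 + 256*m + r^2*(30*m + 10) + r*(60*m^2 + 344*m + 108) + 80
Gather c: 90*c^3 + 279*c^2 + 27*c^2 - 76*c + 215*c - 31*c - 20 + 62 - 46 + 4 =90*c^3 + 306*c^2 + 108*c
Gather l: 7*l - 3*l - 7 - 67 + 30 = 4*l - 44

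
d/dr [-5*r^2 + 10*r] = 10 - 10*r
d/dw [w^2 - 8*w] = 2*w - 8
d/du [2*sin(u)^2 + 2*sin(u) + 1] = 2*sin(2*u) + 2*cos(u)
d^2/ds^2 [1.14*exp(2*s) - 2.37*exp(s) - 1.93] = (4.56*exp(s) - 2.37)*exp(s)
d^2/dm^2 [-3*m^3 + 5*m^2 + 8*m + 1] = 10 - 18*m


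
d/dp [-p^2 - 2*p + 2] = -2*p - 2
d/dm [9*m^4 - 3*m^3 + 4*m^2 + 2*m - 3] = 36*m^3 - 9*m^2 + 8*m + 2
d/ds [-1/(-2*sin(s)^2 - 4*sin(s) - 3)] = -4*(sin(s) + 1)*cos(s)/(4*sin(s) - cos(2*s) + 4)^2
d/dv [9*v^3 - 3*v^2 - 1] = 3*v*(9*v - 2)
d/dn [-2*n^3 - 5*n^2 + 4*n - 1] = -6*n^2 - 10*n + 4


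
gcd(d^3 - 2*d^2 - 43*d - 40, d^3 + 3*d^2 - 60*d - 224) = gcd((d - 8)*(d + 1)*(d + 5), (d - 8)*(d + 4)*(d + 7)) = d - 8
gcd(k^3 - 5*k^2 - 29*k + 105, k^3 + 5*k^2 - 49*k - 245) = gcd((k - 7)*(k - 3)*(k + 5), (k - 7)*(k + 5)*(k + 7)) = k^2 - 2*k - 35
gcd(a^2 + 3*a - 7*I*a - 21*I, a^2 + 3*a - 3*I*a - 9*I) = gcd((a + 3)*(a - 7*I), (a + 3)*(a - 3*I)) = a + 3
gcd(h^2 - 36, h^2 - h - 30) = h - 6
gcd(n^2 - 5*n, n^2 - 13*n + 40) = n - 5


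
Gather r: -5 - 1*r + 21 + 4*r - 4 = 3*r + 12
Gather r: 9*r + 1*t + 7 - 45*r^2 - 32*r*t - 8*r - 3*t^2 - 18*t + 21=-45*r^2 + r*(1 - 32*t) - 3*t^2 - 17*t + 28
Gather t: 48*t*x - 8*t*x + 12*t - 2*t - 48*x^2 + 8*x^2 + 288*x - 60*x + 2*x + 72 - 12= t*(40*x + 10) - 40*x^2 + 230*x + 60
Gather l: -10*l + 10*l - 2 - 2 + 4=0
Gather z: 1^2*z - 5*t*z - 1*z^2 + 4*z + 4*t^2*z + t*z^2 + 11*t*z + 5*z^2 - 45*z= z^2*(t + 4) + z*(4*t^2 + 6*t - 40)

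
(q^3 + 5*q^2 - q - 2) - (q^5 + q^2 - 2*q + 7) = -q^5 + q^3 + 4*q^2 + q - 9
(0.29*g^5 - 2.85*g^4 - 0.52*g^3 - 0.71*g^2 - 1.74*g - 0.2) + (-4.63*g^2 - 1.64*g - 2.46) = 0.29*g^5 - 2.85*g^4 - 0.52*g^3 - 5.34*g^2 - 3.38*g - 2.66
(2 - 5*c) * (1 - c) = 5*c^2 - 7*c + 2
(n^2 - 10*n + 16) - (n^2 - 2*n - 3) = 19 - 8*n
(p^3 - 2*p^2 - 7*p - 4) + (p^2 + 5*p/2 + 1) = p^3 - p^2 - 9*p/2 - 3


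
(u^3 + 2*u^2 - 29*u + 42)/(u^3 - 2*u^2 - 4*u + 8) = (u^2 + 4*u - 21)/(u^2 - 4)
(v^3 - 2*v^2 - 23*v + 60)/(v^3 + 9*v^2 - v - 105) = (v - 4)/(v + 7)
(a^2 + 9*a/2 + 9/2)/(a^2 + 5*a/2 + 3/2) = (a + 3)/(a + 1)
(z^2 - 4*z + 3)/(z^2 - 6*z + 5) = (z - 3)/(z - 5)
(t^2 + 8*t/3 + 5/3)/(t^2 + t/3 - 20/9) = 3*(t + 1)/(3*t - 4)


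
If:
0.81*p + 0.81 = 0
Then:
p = -1.00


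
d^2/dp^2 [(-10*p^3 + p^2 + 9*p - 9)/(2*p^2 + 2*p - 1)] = 14*(-4*p^3 - 6*p^2 - 12*p - 5)/(8*p^6 + 24*p^5 + 12*p^4 - 16*p^3 - 6*p^2 + 6*p - 1)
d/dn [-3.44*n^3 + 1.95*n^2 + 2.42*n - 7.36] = -10.32*n^2 + 3.9*n + 2.42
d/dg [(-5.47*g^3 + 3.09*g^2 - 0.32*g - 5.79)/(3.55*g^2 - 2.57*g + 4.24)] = (-19.4185*g^4 + 28.1158*g^3 - 76.3837*g^2 + 67.3122*g - 16.2371)/(12.6025*g^4 - 18.247*g^3 + 36.7089*g^2 - 21.7936*g + 17.9776)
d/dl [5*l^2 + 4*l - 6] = 10*l + 4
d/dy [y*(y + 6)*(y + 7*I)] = 3*y^2 + y*(12 + 14*I) + 42*I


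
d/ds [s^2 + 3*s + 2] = 2*s + 3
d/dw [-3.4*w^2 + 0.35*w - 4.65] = 0.35 - 6.8*w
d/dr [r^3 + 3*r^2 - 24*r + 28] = 3*r^2 + 6*r - 24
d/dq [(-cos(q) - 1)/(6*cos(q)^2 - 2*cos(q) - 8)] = -3*sin(q)/(2*(3*cos(q) - 4)^2)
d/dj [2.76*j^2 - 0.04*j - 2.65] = 5.52*j - 0.04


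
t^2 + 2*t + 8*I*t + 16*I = (t + 2)*(t + 8*I)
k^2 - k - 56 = (k - 8)*(k + 7)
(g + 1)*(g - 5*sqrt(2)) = g^2 - 5*sqrt(2)*g + g - 5*sqrt(2)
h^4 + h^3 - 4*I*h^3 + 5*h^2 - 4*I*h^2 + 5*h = h*(h + 1)*(h - 5*I)*(h + I)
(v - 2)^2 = v^2 - 4*v + 4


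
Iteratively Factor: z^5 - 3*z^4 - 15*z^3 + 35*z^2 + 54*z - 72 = (z - 4)*(z^4 + z^3 - 11*z^2 - 9*z + 18) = (z - 4)*(z - 1)*(z^3 + 2*z^2 - 9*z - 18) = (z - 4)*(z - 1)*(z + 2)*(z^2 - 9) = (z - 4)*(z - 3)*(z - 1)*(z + 2)*(z + 3)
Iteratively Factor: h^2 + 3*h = (h)*(h + 3)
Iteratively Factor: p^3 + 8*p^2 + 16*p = (p + 4)*(p^2 + 4*p) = (p + 4)^2*(p)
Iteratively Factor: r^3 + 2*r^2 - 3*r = (r + 3)*(r^2 - r) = (r - 1)*(r + 3)*(r)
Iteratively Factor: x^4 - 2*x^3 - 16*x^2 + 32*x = (x - 2)*(x^3 - 16*x) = x*(x - 2)*(x^2 - 16) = x*(x - 4)*(x - 2)*(x + 4)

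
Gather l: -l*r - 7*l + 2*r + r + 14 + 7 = l*(-r - 7) + 3*r + 21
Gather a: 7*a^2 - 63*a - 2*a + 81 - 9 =7*a^2 - 65*a + 72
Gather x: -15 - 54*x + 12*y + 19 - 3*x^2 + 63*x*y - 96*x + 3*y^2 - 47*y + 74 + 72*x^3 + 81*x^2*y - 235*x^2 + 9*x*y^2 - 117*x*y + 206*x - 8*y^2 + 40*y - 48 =72*x^3 + x^2*(81*y - 238) + x*(9*y^2 - 54*y + 56) - 5*y^2 + 5*y + 30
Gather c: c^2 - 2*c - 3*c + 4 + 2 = c^2 - 5*c + 6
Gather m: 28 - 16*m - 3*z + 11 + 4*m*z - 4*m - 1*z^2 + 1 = m*(4*z - 20) - z^2 - 3*z + 40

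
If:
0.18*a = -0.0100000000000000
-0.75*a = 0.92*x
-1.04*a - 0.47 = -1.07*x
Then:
No Solution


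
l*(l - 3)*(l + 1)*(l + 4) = l^4 + 2*l^3 - 11*l^2 - 12*l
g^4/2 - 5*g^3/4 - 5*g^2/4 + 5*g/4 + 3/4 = (g/2 + 1/2)*(g - 3)*(g - 1)*(g + 1/2)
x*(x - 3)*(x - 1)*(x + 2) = x^4 - 2*x^3 - 5*x^2 + 6*x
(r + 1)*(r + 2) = r^2 + 3*r + 2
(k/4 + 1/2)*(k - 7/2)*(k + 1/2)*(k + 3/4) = k^4/4 - k^3/16 - 17*k^2/8 - 149*k/64 - 21/32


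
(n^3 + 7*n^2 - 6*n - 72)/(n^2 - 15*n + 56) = (n^3 + 7*n^2 - 6*n - 72)/(n^2 - 15*n + 56)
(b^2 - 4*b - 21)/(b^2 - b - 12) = (b - 7)/(b - 4)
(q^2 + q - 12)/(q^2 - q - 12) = (-q^2 - q + 12)/(-q^2 + q + 12)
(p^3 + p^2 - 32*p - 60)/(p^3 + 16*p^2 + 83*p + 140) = (p^2 - 4*p - 12)/(p^2 + 11*p + 28)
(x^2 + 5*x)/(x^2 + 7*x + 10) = x/(x + 2)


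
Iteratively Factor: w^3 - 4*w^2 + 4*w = (w - 2)*(w^2 - 2*w) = (w - 2)^2*(w)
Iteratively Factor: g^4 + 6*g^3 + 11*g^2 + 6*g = (g + 1)*(g^3 + 5*g^2 + 6*g) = (g + 1)*(g + 2)*(g^2 + 3*g) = g*(g + 1)*(g + 2)*(g + 3)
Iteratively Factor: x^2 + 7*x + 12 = (x + 4)*(x + 3)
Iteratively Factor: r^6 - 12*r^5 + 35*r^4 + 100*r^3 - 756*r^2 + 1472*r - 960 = (r - 2)*(r^5 - 10*r^4 + 15*r^3 + 130*r^2 - 496*r + 480) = (r - 5)*(r - 2)*(r^4 - 5*r^3 - 10*r^2 + 80*r - 96) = (r - 5)*(r - 3)*(r - 2)*(r^3 - 2*r^2 - 16*r + 32) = (r - 5)*(r - 3)*(r - 2)^2*(r^2 - 16) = (r - 5)*(r - 4)*(r - 3)*(r - 2)^2*(r + 4)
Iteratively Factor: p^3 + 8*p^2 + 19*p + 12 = (p + 3)*(p^2 + 5*p + 4) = (p + 1)*(p + 3)*(p + 4)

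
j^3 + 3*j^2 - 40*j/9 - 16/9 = (j - 4/3)*(j + 1/3)*(j + 4)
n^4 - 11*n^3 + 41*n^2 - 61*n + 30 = (n - 5)*(n - 3)*(n - 2)*(n - 1)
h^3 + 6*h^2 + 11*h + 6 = (h + 1)*(h + 2)*(h + 3)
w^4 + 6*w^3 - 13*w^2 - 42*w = w*(w - 3)*(w + 2)*(w + 7)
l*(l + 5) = l^2 + 5*l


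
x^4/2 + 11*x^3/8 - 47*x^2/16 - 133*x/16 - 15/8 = (x/2 + 1)*(x - 5/2)*(x + 1/4)*(x + 3)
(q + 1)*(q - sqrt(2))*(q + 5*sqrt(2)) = q^3 + q^2 + 4*sqrt(2)*q^2 - 10*q + 4*sqrt(2)*q - 10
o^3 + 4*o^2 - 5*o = o*(o - 1)*(o + 5)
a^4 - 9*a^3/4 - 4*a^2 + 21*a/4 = a*(a - 3)*(a - 1)*(a + 7/4)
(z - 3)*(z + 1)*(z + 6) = z^3 + 4*z^2 - 15*z - 18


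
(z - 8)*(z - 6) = z^2 - 14*z + 48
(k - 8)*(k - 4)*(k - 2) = k^3 - 14*k^2 + 56*k - 64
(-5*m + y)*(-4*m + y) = 20*m^2 - 9*m*y + y^2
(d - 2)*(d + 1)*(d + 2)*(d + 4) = d^4 + 5*d^3 - 20*d - 16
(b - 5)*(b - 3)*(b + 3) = b^3 - 5*b^2 - 9*b + 45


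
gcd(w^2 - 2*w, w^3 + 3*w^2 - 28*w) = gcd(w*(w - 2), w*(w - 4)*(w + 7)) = w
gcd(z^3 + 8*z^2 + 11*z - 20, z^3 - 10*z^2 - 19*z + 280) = z + 5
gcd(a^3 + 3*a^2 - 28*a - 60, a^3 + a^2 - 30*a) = a^2 + a - 30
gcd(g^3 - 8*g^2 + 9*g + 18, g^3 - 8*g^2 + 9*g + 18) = g^3 - 8*g^2 + 9*g + 18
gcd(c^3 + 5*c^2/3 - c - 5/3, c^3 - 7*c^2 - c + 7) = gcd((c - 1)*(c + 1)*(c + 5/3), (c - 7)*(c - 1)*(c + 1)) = c^2 - 1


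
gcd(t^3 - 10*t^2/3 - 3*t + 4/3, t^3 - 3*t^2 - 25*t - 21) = t + 1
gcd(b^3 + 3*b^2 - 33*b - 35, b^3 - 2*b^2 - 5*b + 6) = 1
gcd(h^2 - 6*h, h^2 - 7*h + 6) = h - 6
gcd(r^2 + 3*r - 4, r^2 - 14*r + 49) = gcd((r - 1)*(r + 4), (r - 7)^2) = 1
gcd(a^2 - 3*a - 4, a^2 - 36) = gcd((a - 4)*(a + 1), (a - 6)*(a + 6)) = 1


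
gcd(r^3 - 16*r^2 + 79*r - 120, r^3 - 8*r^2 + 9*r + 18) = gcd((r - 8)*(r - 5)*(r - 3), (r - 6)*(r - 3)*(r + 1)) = r - 3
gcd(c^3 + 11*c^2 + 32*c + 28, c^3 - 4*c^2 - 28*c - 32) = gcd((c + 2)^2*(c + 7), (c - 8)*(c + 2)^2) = c^2 + 4*c + 4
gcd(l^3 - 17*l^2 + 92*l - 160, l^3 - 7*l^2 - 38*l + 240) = l^2 - 13*l + 40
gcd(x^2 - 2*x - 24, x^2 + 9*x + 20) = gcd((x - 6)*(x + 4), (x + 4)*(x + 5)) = x + 4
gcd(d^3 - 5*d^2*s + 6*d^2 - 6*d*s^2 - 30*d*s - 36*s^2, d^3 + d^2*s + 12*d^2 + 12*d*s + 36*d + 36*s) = d^2 + d*s + 6*d + 6*s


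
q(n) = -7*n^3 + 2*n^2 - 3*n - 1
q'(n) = -21*n^2 + 4*n - 3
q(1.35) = -18.63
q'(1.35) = -35.87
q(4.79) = -738.80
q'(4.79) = -465.67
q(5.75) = -1282.89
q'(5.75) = -674.31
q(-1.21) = 17.96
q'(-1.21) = -38.59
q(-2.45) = 121.30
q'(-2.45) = -138.85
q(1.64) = -31.42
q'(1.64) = -52.92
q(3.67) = -331.09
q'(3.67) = -271.17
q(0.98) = -8.61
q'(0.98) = -19.25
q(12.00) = -11845.00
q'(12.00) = -2979.00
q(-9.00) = 5291.00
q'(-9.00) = -1740.00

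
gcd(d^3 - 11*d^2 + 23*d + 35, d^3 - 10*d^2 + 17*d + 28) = d^2 - 6*d - 7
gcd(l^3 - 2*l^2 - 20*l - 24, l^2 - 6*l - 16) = l + 2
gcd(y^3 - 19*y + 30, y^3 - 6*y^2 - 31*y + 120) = y^2 + 2*y - 15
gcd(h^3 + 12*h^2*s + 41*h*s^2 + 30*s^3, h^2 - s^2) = h + s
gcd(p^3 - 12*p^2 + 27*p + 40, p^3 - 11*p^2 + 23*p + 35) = p^2 - 4*p - 5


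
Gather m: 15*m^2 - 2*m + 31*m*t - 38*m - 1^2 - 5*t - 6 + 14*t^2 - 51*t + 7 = 15*m^2 + m*(31*t - 40) + 14*t^2 - 56*t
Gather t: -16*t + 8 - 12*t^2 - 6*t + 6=-12*t^2 - 22*t + 14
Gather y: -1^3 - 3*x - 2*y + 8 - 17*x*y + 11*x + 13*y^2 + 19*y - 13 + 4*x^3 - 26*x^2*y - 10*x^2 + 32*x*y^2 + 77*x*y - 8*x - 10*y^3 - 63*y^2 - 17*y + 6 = 4*x^3 - 10*x^2 - 10*y^3 + y^2*(32*x - 50) + y*(-26*x^2 + 60*x)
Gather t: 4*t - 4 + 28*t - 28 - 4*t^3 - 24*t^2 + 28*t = -4*t^3 - 24*t^2 + 60*t - 32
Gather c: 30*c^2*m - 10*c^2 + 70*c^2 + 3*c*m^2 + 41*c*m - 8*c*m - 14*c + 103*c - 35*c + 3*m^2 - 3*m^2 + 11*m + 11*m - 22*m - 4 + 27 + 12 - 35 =c^2*(30*m + 60) + c*(3*m^2 + 33*m + 54)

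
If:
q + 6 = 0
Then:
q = -6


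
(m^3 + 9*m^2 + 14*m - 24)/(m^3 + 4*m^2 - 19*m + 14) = (m^2 + 10*m + 24)/(m^2 + 5*m - 14)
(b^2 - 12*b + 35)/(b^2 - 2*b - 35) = (b - 5)/(b + 5)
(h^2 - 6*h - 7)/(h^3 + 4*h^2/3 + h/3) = 3*(h - 7)/(h*(3*h + 1))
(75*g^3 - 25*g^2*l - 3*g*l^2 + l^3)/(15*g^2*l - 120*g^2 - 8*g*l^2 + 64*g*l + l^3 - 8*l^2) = (5*g + l)/(l - 8)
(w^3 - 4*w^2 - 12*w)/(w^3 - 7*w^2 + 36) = w/(w - 3)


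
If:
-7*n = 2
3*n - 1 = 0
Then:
No Solution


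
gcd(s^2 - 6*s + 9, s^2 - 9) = s - 3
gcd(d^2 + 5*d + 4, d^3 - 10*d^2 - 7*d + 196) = d + 4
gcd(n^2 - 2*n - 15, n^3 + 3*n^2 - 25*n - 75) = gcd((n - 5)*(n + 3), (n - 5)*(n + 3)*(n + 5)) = n^2 - 2*n - 15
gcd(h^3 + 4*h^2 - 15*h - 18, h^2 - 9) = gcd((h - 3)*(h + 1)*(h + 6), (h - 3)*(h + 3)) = h - 3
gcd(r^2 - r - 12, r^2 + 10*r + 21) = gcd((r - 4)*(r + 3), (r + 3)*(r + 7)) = r + 3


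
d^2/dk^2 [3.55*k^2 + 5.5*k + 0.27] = 7.10000000000000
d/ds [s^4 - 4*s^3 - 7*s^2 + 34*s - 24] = 4*s^3 - 12*s^2 - 14*s + 34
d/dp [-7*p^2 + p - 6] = 1 - 14*p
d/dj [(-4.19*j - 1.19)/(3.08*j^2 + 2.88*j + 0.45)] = (12.9052*j^2 + 7.3304*j + 1.5417)/(9.4864*j^4 + 17.7408*j^3 + 11.0664*j^2 + 2.592*j + 0.2025)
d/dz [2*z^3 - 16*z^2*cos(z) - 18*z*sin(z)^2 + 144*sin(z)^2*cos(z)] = 16*z^2*sin(z) + 6*z^2 - 18*z*sin(2*z) - 32*z*cos(z) - 36*sin(z) + 108*sin(3*z) + 9*cos(2*z) - 9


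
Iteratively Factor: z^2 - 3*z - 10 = (z + 2)*(z - 5)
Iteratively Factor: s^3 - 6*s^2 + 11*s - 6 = (s - 1)*(s^2 - 5*s + 6) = (s - 3)*(s - 1)*(s - 2)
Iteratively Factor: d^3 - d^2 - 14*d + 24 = (d - 2)*(d^2 + d - 12) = (d - 3)*(d - 2)*(d + 4)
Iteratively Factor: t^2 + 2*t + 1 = (t + 1)*(t + 1)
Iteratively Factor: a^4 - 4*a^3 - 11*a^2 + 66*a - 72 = (a - 2)*(a^3 - 2*a^2 - 15*a + 36) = (a - 3)*(a - 2)*(a^2 + a - 12) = (a - 3)*(a - 2)*(a + 4)*(a - 3)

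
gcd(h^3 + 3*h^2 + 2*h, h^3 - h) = h^2 + h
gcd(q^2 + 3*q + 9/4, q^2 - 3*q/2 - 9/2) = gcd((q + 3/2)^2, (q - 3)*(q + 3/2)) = q + 3/2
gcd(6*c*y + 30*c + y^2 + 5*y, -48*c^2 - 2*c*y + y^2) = 6*c + y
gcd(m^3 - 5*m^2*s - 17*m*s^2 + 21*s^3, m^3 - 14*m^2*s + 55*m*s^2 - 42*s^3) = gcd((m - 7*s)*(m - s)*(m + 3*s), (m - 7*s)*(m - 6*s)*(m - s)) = m^2 - 8*m*s + 7*s^2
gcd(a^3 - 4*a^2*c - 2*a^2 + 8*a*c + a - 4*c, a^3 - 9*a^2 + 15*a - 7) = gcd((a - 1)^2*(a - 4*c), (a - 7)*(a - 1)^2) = a^2 - 2*a + 1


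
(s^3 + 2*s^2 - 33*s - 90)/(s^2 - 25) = (s^2 - 3*s - 18)/(s - 5)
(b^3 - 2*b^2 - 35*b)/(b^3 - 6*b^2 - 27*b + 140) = b/(b - 4)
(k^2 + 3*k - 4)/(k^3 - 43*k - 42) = (-k^2 - 3*k + 4)/(-k^3 + 43*k + 42)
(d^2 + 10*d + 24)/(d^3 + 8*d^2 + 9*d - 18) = (d + 4)/(d^2 + 2*d - 3)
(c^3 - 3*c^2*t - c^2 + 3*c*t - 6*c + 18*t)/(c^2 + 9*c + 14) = (c^2 - 3*c*t - 3*c + 9*t)/(c + 7)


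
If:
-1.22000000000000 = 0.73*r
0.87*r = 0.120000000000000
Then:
No Solution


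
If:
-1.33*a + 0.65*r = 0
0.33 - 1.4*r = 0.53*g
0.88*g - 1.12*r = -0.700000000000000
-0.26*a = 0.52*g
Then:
No Solution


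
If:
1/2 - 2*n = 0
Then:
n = 1/4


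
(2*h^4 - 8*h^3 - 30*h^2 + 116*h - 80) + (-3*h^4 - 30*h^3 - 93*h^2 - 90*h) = -h^4 - 38*h^3 - 123*h^2 + 26*h - 80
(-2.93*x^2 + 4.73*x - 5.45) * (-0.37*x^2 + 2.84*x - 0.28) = 1.0841*x^4 - 10.0713*x^3 + 16.2701*x^2 - 16.8024*x + 1.526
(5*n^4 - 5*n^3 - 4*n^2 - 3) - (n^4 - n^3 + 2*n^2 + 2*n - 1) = 4*n^4 - 4*n^3 - 6*n^2 - 2*n - 2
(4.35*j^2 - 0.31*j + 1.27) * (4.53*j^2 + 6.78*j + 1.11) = 19.7055*j^4 + 28.0887*j^3 + 8.4798*j^2 + 8.2665*j + 1.4097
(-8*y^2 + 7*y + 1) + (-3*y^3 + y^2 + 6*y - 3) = -3*y^3 - 7*y^2 + 13*y - 2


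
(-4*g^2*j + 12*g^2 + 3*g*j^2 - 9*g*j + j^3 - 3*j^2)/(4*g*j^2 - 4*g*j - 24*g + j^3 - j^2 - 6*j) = (-g + j)/(j + 2)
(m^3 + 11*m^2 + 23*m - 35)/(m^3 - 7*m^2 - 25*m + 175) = (m^2 + 6*m - 7)/(m^2 - 12*m + 35)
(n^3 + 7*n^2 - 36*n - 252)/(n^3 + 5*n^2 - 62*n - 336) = (n - 6)/(n - 8)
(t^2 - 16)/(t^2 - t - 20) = (t - 4)/(t - 5)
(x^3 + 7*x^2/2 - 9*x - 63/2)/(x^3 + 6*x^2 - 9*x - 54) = (x + 7/2)/(x + 6)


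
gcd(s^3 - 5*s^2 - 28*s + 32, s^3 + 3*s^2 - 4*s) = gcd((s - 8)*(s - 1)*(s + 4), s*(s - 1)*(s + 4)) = s^2 + 3*s - 4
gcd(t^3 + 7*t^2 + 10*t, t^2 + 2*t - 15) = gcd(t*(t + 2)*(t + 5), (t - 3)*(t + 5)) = t + 5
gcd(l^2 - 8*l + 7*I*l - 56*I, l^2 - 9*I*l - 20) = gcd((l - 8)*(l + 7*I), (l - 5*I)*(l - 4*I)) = 1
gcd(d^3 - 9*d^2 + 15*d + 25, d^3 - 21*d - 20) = d^2 - 4*d - 5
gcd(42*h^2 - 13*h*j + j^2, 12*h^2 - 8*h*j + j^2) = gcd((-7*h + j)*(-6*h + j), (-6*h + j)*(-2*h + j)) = 6*h - j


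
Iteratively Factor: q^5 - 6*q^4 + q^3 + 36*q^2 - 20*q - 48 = (q + 1)*(q^4 - 7*q^3 + 8*q^2 + 28*q - 48) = (q - 3)*(q + 1)*(q^3 - 4*q^2 - 4*q + 16) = (q - 3)*(q + 1)*(q + 2)*(q^2 - 6*q + 8) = (q - 3)*(q - 2)*(q + 1)*(q + 2)*(q - 4)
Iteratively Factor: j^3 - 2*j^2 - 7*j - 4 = (j - 4)*(j^2 + 2*j + 1) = (j - 4)*(j + 1)*(j + 1)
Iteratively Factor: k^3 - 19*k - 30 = (k + 2)*(k^2 - 2*k - 15) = (k - 5)*(k + 2)*(k + 3)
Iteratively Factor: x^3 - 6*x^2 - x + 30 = (x - 5)*(x^2 - x - 6) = (x - 5)*(x + 2)*(x - 3)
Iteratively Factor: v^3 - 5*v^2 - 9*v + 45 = (v - 5)*(v^2 - 9) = (v - 5)*(v + 3)*(v - 3)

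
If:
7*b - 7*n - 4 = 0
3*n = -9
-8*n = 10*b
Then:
No Solution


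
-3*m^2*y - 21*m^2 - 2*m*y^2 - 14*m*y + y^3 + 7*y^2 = (-3*m + y)*(m + y)*(y + 7)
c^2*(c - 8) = c^3 - 8*c^2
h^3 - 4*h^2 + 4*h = h*(h - 2)^2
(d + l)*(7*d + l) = 7*d^2 + 8*d*l + l^2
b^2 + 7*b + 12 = (b + 3)*(b + 4)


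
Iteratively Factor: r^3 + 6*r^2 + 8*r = (r)*(r^2 + 6*r + 8) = r*(r + 2)*(r + 4)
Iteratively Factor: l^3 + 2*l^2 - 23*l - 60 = (l + 3)*(l^2 - l - 20) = (l + 3)*(l + 4)*(l - 5)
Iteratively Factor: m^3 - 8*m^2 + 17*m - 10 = (m - 1)*(m^2 - 7*m + 10) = (m - 5)*(m - 1)*(m - 2)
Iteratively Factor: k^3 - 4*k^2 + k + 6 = (k + 1)*(k^2 - 5*k + 6) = (k - 3)*(k + 1)*(k - 2)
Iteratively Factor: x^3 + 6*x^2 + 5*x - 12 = (x - 1)*(x^2 + 7*x + 12) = (x - 1)*(x + 3)*(x + 4)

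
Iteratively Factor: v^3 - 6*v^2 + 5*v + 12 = (v + 1)*(v^2 - 7*v + 12) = (v - 3)*(v + 1)*(v - 4)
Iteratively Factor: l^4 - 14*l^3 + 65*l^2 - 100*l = (l - 4)*(l^3 - 10*l^2 + 25*l) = l*(l - 4)*(l^2 - 10*l + 25) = l*(l - 5)*(l - 4)*(l - 5)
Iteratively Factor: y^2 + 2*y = (y + 2)*(y)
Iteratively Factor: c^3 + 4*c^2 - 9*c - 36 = (c + 4)*(c^2 - 9) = (c - 3)*(c + 4)*(c + 3)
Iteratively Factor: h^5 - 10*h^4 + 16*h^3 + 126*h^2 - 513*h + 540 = (h - 3)*(h^4 - 7*h^3 - 5*h^2 + 111*h - 180) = (h - 3)^2*(h^3 - 4*h^2 - 17*h + 60) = (h - 3)^2*(h + 4)*(h^2 - 8*h + 15) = (h - 5)*(h - 3)^2*(h + 4)*(h - 3)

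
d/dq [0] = 0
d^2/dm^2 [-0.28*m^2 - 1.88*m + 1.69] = -0.560000000000000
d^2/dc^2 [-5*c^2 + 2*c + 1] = -10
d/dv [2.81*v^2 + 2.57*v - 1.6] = 5.62*v + 2.57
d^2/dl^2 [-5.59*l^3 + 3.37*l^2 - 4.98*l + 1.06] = 6.74 - 33.54*l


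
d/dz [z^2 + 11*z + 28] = 2*z + 11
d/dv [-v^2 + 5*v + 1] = 5 - 2*v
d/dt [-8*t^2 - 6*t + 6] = -16*t - 6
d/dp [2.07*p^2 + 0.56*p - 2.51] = 4.14*p + 0.56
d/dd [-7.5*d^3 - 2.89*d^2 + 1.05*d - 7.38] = -22.5*d^2 - 5.78*d + 1.05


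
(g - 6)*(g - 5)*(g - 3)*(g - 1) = g^4 - 15*g^3 + 77*g^2 - 153*g + 90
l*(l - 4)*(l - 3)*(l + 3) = l^4 - 4*l^3 - 9*l^2 + 36*l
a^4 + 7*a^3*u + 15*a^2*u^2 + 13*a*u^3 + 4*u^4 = (a + u)^3*(a + 4*u)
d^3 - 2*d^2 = d^2*(d - 2)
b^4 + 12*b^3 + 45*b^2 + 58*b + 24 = (b + 1)^2*(b + 4)*(b + 6)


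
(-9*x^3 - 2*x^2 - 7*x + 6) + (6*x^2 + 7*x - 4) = -9*x^3 + 4*x^2 + 2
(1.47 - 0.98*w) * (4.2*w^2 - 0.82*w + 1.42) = -4.116*w^3 + 6.9776*w^2 - 2.597*w + 2.0874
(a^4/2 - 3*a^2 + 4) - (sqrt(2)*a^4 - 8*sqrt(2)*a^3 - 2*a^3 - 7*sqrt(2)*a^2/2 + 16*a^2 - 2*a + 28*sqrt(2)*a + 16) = -sqrt(2)*a^4 + a^4/2 + 2*a^3 + 8*sqrt(2)*a^3 - 19*a^2 + 7*sqrt(2)*a^2/2 - 28*sqrt(2)*a + 2*a - 12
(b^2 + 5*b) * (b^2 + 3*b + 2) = b^4 + 8*b^3 + 17*b^2 + 10*b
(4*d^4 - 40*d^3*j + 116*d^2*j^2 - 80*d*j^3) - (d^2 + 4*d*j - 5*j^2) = 4*d^4 - 40*d^3*j + 116*d^2*j^2 - d^2 - 80*d*j^3 - 4*d*j + 5*j^2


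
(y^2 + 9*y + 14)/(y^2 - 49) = (y + 2)/(y - 7)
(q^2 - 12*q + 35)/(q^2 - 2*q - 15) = (q - 7)/(q + 3)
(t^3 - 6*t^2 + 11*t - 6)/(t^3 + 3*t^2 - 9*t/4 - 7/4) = 4*(t^2 - 5*t + 6)/(4*t^2 + 16*t + 7)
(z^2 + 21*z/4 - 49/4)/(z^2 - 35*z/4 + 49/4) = (z + 7)/(z - 7)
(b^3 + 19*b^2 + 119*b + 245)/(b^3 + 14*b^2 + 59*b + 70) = (b + 7)/(b + 2)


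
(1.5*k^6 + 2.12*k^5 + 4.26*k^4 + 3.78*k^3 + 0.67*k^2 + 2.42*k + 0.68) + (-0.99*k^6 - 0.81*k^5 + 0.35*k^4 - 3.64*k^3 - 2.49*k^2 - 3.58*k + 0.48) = 0.51*k^6 + 1.31*k^5 + 4.61*k^4 + 0.14*k^3 - 1.82*k^2 - 1.16*k + 1.16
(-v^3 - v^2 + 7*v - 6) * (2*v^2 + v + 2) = -2*v^5 - 3*v^4 + 11*v^3 - 7*v^2 + 8*v - 12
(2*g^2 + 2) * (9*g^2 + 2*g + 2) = 18*g^4 + 4*g^3 + 22*g^2 + 4*g + 4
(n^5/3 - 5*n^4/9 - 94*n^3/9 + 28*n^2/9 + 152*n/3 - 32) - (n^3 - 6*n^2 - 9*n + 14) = n^5/3 - 5*n^4/9 - 103*n^3/9 + 82*n^2/9 + 179*n/3 - 46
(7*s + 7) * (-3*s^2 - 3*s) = -21*s^3 - 42*s^2 - 21*s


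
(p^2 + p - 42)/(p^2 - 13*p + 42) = (p + 7)/(p - 7)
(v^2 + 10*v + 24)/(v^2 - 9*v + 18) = (v^2 + 10*v + 24)/(v^2 - 9*v + 18)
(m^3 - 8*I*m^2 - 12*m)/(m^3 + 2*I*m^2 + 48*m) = (m - 2*I)/(m + 8*I)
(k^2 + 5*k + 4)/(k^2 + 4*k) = (k + 1)/k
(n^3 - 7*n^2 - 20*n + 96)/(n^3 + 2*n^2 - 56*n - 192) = (n - 3)/(n + 6)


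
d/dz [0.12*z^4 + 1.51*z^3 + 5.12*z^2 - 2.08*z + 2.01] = 0.48*z^3 + 4.53*z^2 + 10.24*z - 2.08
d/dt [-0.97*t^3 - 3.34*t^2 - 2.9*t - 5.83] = -2.91*t^2 - 6.68*t - 2.9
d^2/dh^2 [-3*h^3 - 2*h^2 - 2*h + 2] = -18*h - 4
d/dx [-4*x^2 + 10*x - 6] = 10 - 8*x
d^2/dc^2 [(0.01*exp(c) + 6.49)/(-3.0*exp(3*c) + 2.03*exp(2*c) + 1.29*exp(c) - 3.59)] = (-0.36*exp(6*c) - 525.5073*exp(5*c) + 434.569091*exp(4*c) - 55.319677*exp(3*c) + 577.652349*exp(2*c) - 200.035012*exp(c) - 30.18472)*exp(c)/(27.0*exp(9*c) - 54.81*exp(8*c) + 2.25809999999999*exp(7*c) + 135.701173*exp(6*c) - 132.149583*exp(5*c) - 49.112076*exp(4*c) + 170.253009*exp(3*c) - 60.566172*exp(2*c) - 49.876947*exp(c) + 46.268279)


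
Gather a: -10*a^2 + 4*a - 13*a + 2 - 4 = -10*a^2 - 9*a - 2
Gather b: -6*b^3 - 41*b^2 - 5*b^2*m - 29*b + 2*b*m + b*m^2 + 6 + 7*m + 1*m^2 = -6*b^3 + b^2*(-5*m - 41) + b*(m^2 + 2*m - 29) + m^2 + 7*m + 6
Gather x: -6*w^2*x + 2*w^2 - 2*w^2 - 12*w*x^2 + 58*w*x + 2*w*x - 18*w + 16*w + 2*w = -12*w*x^2 + x*(-6*w^2 + 60*w)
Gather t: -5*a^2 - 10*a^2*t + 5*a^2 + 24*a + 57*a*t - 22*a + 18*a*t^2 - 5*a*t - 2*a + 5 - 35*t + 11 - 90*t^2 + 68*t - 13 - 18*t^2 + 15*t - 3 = t^2*(18*a - 108) + t*(-10*a^2 + 52*a + 48)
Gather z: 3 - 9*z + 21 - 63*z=24 - 72*z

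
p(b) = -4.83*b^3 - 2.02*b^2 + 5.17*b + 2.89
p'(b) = -14.49*b^2 - 4.04*b + 5.17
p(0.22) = 3.88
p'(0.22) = 3.58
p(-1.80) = 15.21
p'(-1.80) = -34.51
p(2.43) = -65.78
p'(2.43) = -90.21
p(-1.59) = 8.98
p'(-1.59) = -25.04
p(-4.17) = 296.44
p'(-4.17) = -229.95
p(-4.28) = 322.44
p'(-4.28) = -242.97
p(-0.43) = 0.68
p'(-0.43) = 4.23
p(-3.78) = 215.35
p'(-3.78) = -186.60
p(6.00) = -1082.09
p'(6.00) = -540.71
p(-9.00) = 3313.81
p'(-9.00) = -1132.16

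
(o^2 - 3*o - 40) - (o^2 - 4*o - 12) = o - 28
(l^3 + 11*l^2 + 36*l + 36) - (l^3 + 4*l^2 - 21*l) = 7*l^2 + 57*l + 36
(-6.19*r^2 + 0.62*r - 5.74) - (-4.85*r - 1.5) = -6.19*r^2 + 5.47*r - 4.24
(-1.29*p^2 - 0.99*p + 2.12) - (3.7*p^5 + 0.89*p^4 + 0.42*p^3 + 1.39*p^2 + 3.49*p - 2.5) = -3.7*p^5 - 0.89*p^4 - 0.42*p^3 - 2.68*p^2 - 4.48*p + 4.62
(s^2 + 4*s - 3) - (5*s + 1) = s^2 - s - 4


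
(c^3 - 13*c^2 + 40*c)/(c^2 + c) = (c^2 - 13*c + 40)/(c + 1)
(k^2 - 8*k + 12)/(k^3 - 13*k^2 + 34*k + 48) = (k - 2)/(k^2 - 7*k - 8)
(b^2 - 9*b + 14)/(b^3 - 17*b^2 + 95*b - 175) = (b - 2)/(b^2 - 10*b + 25)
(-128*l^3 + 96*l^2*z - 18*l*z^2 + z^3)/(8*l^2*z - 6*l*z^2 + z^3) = (64*l^2 - 16*l*z + z^2)/(z*(-4*l + z))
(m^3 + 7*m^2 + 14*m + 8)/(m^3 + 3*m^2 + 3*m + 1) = (m^2 + 6*m + 8)/(m^2 + 2*m + 1)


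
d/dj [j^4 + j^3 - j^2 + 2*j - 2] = 4*j^3 + 3*j^2 - 2*j + 2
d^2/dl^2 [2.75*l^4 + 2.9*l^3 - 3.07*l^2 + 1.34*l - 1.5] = 33.0*l^2 + 17.4*l - 6.14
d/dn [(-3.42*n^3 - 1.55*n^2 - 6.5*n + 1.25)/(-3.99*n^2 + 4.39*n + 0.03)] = (13.6458*n^4 - 30.0276*n^3 - 33.0473*n^2 + 9.882*n - 5.6825)/(15.9201*n^4 - 35.0322*n^3 + 19.0327*n^2 + 0.2634*n + 0.0009)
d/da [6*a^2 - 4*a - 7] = 12*a - 4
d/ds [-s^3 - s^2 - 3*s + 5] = -3*s^2 - 2*s - 3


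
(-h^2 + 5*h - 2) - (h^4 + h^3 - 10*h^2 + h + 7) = -h^4 - h^3 + 9*h^2 + 4*h - 9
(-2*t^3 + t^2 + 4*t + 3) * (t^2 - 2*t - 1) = -2*t^5 + 5*t^4 + 4*t^3 - 6*t^2 - 10*t - 3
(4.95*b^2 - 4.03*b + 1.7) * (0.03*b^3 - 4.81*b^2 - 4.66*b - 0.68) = 0.1485*b^5 - 23.9304*b^4 - 3.6317*b^3 + 7.2368*b^2 - 5.1816*b - 1.156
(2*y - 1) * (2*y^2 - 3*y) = 4*y^3 - 8*y^2 + 3*y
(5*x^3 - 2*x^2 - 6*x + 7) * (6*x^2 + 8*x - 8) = 30*x^5 + 28*x^4 - 92*x^3 + 10*x^2 + 104*x - 56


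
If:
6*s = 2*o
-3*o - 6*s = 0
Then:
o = 0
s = 0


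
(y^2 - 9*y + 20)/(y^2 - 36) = (y^2 - 9*y + 20)/(y^2 - 36)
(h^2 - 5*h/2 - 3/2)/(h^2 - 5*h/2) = (2*h^2 - 5*h - 3)/(h*(2*h - 5))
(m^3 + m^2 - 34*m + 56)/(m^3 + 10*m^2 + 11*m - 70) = (m - 4)/(m + 5)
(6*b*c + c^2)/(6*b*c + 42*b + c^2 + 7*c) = c/(c + 7)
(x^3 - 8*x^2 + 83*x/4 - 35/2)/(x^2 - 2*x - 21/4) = (2*x^2 - 9*x + 10)/(2*x + 3)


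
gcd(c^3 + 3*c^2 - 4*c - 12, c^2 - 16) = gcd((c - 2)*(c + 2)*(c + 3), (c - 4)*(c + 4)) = 1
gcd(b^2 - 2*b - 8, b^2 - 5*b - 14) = b + 2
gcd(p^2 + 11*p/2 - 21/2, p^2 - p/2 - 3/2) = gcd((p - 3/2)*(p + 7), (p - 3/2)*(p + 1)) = p - 3/2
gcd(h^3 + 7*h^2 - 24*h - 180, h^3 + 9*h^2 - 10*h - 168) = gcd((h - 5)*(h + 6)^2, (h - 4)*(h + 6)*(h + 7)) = h + 6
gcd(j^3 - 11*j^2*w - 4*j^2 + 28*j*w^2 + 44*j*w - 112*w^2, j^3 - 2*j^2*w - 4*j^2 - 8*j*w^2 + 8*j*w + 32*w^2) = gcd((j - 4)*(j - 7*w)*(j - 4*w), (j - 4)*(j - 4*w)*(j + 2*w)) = -j^2 + 4*j*w + 4*j - 16*w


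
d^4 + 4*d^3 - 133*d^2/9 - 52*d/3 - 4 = (d - 3)*(d + 1/3)*(d + 2/3)*(d + 6)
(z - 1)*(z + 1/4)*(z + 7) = z^3 + 25*z^2/4 - 11*z/2 - 7/4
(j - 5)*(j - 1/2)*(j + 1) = j^3 - 9*j^2/2 - 3*j + 5/2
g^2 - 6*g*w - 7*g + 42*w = (g - 7)*(g - 6*w)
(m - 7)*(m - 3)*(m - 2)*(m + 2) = m^4 - 10*m^3 + 17*m^2 + 40*m - 84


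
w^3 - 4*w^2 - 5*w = w*(w - 5)*(w + 1)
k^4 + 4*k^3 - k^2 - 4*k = k*(k - 1)*(k + 1)*(k + 4)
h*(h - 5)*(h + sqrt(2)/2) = h^3 - 5*h^2 + sqrt(2)*h^2/2 - 5*sqrt(2)*h/2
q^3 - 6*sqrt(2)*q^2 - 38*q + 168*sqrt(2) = (q - 7*sqrt(2))*(q - 3*sqrt(2))*(q + 4*sqrt(2))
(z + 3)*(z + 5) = z^2 + 8*z + 15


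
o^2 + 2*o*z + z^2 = (o + z)^2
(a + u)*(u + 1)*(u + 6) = a*u^2 + 7*a*u + 6*a + u^3 + 7*u^2 + 6*u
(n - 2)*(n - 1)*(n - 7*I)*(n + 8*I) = n^4 - 3*n^3 + I*n^3 + 58*n^2 - 3*I*n^2 - 168*n + 2*I*n + 112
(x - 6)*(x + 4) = x^2 - 2*x - 24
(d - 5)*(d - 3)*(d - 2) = d^3 - 10*d^2 + 31*d - 30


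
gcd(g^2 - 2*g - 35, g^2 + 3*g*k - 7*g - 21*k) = g - 7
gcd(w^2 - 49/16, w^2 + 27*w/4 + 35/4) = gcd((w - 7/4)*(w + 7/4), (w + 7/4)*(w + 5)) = w + 7/4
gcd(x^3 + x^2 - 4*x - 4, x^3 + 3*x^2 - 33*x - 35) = x + 1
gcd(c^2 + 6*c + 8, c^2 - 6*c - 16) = c + 2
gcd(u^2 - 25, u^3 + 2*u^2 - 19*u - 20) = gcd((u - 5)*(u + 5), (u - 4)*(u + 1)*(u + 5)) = u + 5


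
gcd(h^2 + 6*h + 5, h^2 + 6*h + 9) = 1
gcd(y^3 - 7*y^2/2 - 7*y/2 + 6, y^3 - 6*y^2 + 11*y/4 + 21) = y^2 - 5*y/2 - 6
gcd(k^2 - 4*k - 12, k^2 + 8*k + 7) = 1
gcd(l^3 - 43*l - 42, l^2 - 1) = l + 1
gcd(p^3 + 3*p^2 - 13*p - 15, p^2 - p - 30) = p + 5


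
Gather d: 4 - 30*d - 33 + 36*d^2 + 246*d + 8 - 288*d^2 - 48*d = -252*d^2 + 168*d - 21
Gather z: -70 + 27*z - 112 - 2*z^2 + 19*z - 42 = -2*z^2 + 46*z - 224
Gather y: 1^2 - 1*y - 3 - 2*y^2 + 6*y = -2*y^2 + 5*y - 2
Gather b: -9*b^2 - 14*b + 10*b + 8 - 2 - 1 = -9*b^2 - 4*b + 5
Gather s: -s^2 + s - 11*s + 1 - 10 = -s^2 - 10*s - 9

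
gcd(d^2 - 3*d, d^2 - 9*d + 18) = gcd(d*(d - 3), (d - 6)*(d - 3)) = d - 3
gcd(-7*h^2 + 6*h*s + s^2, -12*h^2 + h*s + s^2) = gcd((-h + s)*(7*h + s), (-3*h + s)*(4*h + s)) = 1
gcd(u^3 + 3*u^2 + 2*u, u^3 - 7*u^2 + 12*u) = u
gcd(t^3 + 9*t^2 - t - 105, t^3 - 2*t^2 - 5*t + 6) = t - 3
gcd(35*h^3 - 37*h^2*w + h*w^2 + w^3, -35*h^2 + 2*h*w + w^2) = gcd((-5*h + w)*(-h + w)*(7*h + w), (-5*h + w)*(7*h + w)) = -35*h^2 + 2*h*w + w^2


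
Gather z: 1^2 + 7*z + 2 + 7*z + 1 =14*z + 4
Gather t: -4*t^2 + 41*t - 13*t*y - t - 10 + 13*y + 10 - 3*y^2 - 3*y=-4*t^2 + t*(40 - 13*y) - 3*y^2 + 10*y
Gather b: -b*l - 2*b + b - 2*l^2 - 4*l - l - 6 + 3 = b*(-l - 1) - 2*l^2 - 5*l - 3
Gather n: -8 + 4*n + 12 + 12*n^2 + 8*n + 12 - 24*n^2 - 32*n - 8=-12*n^2 - 20*n + 8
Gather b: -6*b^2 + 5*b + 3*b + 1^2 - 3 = -6*b^2 + 8*b - 2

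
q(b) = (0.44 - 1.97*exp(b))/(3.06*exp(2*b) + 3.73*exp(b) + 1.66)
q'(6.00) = 0.00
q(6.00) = 0.00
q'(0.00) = -0.02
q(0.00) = -0.18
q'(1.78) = 0.07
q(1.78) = -0.09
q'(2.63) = 0.04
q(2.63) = -0.04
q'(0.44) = 0.04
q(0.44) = -0.18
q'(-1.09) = -0.16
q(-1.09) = -0.07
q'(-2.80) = -0.09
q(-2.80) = 0.17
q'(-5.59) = -0.01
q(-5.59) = 0.26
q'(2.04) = 0.06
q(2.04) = -0.07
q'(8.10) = 0.00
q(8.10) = -0.00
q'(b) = (0.44 - 1.97*exp(b))*(-6.12*exp(2*b) - 3.73*exp(b))/(3.06*exp(2*b) + 3.73*exp(b) + 1.66)^2 - 1.97*exp(b)/(3.06*exp(2*b) + 3.73*exp(b) + 1.66) = (6.0282*exp(2*b) - 2.6928*exp(b) - 4.9114)*exp(b)/(9.3636*exp(4*b) + 22.8276*exp(3*b) + 24.0721*exp(2*b) + 12.3836*exp(b) + 2.7556)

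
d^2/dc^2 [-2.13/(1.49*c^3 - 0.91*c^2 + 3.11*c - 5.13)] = ((19.0422*c - 3.8766)*(1.49*c^3 - 0.91*c^2 + 3.11*c - 5.13) - 2.13*(4.47*c^2 - 1.82*c + 3.11)*(8.94*c^2 - 3.64*c + 6.22))/(1.49*c^3 - 0.91*c^2 + 3.11*c - 5.13)^3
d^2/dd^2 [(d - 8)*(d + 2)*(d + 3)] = 6*d - 6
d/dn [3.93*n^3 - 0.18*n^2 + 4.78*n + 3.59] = 11.79*n^2 - 0.36*n + 4.78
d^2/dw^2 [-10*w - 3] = 0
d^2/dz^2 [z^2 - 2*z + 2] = 2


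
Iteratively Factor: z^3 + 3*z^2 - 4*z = (z + 4)*(z^2 - z) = z*(z + 4)*(z - 1)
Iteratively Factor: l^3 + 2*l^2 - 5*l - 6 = (l - 2)*(l^2 + 4*l + 3) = (l - 2)*(l + 1)*(l + 3)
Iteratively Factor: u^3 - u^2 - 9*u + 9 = (u - 1)*(u^2 - 9) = (u - 3)*(u - 1)*(u + 3)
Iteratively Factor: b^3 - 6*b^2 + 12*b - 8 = (b - 2)*(b^2 - 4*b + 4) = (b - 2)^2*(b - 2)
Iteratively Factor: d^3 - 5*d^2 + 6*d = (d - 3)*(d^2 - 2*d) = d*(d - 3)*(d - 2)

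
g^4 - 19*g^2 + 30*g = g*(g - 3)*(g - 2)*(g + 5)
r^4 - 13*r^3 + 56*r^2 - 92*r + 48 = (r - 6)*(r - 4)*(r - 2)*(r - 1)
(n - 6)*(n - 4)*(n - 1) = n^3 - 11*n^2 + 34*n - 24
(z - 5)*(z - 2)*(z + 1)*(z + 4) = z^4 - 2*z^3 - 21*z^2 + 22*z + 40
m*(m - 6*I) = m^2 - 6*I*m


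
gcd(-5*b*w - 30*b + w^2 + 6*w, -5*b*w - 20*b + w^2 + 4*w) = -5*b + w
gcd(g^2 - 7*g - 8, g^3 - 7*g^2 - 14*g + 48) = g - 8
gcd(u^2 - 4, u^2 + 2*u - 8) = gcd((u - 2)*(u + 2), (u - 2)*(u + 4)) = u - 2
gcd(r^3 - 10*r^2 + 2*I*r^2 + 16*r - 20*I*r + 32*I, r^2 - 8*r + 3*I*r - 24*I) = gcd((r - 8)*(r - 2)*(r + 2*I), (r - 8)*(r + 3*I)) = r - 8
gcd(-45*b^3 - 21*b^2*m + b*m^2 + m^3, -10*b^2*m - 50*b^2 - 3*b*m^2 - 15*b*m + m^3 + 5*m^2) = 5*b - m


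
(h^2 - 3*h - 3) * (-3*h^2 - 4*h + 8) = -3*h^4 + 5*h^3 + 29*h^2 - 12*h - 24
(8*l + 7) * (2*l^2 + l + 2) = 16*l^3 + 22*l^2 + 23*l + 14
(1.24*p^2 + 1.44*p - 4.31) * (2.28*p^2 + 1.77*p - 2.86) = 2.8272*p^4 + 5.478*p^3 - 10.8244*p^2 - 11.7471*p + 12.3266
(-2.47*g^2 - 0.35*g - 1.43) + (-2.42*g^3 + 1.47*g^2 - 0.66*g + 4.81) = -2.42*g^3 - 1.0*g^2 - 1.01*g + 3.38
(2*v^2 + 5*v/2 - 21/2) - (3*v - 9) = 2*v^2 - v/2 - 3/2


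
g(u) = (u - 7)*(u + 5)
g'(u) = 2*u - 2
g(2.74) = -32.97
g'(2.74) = 3.48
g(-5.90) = 11.61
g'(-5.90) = -13.80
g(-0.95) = -32.20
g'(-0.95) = -3.90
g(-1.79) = -28.22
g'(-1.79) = -5.58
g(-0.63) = -33.34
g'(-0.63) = -3.26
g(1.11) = -35.99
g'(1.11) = 0.22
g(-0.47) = -33.84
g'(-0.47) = -2.94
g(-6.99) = 27.84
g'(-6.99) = -15.98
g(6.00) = -11.00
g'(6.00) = 10.00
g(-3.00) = -20.00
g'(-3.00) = -8.00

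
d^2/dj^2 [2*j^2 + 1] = 4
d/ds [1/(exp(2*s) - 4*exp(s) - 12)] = 2*(2 - exp(s))*exp(s)/(-exp(2*s) + 4*exp(s) + 12)^2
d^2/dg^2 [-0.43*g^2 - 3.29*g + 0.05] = -0.860000000000000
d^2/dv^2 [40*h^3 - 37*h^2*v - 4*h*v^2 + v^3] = -8*h + 6*v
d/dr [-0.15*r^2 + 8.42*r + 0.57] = 8.42 - 0.3*r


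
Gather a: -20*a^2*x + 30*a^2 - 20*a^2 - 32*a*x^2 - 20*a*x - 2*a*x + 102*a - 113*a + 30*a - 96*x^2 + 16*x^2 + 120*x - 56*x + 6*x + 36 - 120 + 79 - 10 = a^2*(10 - 20*x) + a*(-32*x^2 - 22*x + 19) - 80*x^2 + 70*x - 15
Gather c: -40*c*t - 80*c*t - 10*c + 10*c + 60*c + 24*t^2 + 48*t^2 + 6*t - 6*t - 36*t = c*(60 - 120*t) + 72*t^2 - 36*t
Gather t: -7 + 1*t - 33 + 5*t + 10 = 6*t - 30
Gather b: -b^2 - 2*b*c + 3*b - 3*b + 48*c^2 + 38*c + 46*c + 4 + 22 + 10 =-b^2 - 2*b*c + 48*c^2 + 84*c + 36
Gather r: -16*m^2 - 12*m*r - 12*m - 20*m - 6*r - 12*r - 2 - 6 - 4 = -16*m^2 - 32*m + r*(-12*m - 18) - 12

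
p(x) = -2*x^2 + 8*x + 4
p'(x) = 8 - 4*x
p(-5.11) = -89.10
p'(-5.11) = 28.44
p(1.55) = 11.60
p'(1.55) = 1.80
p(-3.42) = -46.75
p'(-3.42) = 21.68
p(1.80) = 11.92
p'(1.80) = 0.80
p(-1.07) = -6.85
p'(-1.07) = 12.28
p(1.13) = 10.49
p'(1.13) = 3.48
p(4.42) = 0.29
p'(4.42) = -9.68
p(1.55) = 11.60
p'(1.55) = 1.80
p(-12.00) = -380.00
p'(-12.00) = 56.00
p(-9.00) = -230.00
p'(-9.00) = 44.00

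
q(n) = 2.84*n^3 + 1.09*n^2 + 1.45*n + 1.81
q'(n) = 8.52*n^2 + 2.18*n + 1.45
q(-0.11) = 1.66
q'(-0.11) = 1.31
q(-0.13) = 1.63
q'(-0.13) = 1.31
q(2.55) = 59.69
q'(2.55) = 62.41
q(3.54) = 146.59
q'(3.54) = 115.94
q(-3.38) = -100.30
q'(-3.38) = 91.42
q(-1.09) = -2.15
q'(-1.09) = 9.20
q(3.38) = 128.83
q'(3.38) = 106.15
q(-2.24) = -27.89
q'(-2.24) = 39.32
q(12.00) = 5083.69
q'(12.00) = 1254.49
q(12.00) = 5083.69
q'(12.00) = 1254.49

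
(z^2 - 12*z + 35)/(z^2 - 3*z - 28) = (z - 5)/(z + 4)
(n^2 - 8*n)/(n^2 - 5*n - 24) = n/(n + 3)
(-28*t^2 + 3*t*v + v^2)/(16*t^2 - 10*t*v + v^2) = (-28*t^2 + 3*t*v + v^2)/(16*t^2 - 10*t*v + v^2)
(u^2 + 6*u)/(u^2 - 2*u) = (u + 6)/(u - 2)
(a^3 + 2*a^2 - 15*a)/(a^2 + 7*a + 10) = a*(a - 3)/(a + 2)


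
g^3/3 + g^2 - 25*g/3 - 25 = (g/3 + 1)*(g - 5)*(g + 5)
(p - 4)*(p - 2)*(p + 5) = p^3 - p^2 - 22*p + 40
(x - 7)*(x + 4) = x^2 - 3*x - 28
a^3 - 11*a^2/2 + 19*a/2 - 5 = (a - 5/2)*(a - 2)*(a - 1)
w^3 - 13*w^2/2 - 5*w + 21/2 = (w - 7)*(w - 1)*(w + 3/2)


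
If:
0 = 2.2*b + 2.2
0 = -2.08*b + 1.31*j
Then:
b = -1.00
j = -1.59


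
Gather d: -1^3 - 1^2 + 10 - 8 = 0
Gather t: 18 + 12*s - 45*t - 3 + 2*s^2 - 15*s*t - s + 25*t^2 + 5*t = 2*s^2 + 11*s + 25*t^2 + t*(-15*s - 40) + 15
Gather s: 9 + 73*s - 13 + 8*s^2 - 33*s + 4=8*s^2 + 40*s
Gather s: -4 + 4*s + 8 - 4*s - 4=0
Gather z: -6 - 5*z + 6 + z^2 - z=z^2 - 6*z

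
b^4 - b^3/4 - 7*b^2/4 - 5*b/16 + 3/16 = (b - 3/2)*(b - 1/4)*(b + 1/2)*(b + 1)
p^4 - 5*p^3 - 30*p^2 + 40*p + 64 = (p - 8)*(p - 2)*(p + 1)*(p + 4)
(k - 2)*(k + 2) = k^2 - 4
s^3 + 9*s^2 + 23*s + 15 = (s + 1)*(s + 3)*(s + 5)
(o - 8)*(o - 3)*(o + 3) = o^3 - 8*o^2 - 9*o + 72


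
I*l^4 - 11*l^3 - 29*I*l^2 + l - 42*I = (l + 2*I)*(l + 3*I)*(l + 7*I)*(I*l + 1)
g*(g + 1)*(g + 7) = g^3 + 8*g^2 + 7*g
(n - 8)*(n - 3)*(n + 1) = n^3 - 10*n^2 + 13*n + 24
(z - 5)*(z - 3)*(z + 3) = z^3 - 5*z^2 - 9*z + 45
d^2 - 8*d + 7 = (d - 7)*(d - 1)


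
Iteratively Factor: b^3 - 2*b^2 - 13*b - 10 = (b - 5)*(b^2 + 3*b + 2) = (b - 5)*(b + 2)*(b + 1)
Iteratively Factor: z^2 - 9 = (z + 3)*(z - 3)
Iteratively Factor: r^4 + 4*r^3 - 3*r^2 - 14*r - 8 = (r - 2)*(r^3 + 6*r^2 + 9*r + 4) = (r - 2)*(r + 1)*(r^2 + 5*r + 4) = (r - 2)*(r + 1)*(r + 4)*(r + 1)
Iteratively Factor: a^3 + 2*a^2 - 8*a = (a - 2)*(a^2 + 4*a) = a*(a - 2)*(a + 4)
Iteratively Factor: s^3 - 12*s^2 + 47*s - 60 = (s - 4)*(s^2 - 8*s + 15) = (s - 4)*(s - 3)*(s - 5)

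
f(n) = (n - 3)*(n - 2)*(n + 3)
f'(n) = (n - 3)*(n - 2) + (n - 3)*(n + 3) + (n - 2)*(n + 3) = 3*n^2 - 4*n - 9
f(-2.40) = 14.26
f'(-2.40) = 17.88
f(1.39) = 4.31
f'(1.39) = -8.76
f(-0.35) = 20.86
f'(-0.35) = -7.23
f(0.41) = 14.04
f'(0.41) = -10.14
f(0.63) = 11.79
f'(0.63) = -10.33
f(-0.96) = 23.91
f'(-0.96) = -2.40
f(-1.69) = 22.67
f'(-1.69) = 6.33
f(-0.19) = 19.63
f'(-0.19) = -8.13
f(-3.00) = 0.00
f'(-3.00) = 30.00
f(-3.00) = 0.00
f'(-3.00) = 30.00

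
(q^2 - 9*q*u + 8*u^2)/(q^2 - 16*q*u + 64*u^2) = (q - u)/(q - 8*u)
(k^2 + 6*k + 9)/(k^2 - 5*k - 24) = (k + 3)/(k - 8)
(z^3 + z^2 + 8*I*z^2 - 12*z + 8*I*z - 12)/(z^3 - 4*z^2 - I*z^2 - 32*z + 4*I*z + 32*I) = (z^3 + z^2*(1 + 8*I) + z*(-12 + 8*I) - 12)/(z^3 + z^2*(-4 - I) + z*(-32 + 4*I) + 32*I)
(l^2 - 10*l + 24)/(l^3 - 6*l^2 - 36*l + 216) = (l - 4)/(l^2 - 36)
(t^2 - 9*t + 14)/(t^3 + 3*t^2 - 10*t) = (t - 7)/(t*(t + 5))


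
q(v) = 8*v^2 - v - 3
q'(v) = 16*v - 1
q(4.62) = 163.14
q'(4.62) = 72.92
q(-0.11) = -2.79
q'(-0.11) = -2.76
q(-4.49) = 162.77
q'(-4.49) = -72.84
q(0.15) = -2.97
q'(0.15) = 1.40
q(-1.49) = 16.25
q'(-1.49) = -24.84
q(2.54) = 46.07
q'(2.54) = 39.64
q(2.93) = 62.75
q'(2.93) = 45.88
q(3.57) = 95.39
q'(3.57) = 56.12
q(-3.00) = 72.00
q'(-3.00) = -49.00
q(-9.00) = 654.00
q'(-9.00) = -145.00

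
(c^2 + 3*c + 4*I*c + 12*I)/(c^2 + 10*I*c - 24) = (c + 3)/(c + 6*I)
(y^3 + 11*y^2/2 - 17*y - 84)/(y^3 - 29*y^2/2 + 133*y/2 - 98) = (2*y^2 + 19*y + 42)/(2*y^2 - 21*y + 49)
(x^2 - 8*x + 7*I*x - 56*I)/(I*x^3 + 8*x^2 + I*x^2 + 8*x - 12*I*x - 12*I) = (-I*x^2 + x*(7 + 8*I) - 56)/(x^3 + x^2*(1 - 8*I) + x*(-12 - 8*I) - 12)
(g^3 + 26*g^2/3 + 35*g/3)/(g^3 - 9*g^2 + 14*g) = (3*g^2 + 26*g + 35)/(3*(g^2 - 9*g + 14))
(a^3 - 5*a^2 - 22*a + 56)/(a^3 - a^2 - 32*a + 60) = (a^2 - 3*a - 28)/(a^2 + a - 30)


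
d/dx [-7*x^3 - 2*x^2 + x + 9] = -21*x^2 - 4*x + 1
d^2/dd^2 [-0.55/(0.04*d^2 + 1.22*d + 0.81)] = (0.00176*d^2 + 0.05368*d - 0.55*(0.08*d + 1.22)*(0.16*d + 2.44) + 0.03564)/(0.04*d^2 + 1.22*d + 0.81)^3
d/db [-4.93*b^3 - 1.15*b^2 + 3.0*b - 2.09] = -14.79*b^2 - 2.3*b + 3.0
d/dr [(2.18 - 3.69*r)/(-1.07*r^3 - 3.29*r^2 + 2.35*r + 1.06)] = (-7.8966*r^3 - 5.1423*r^2 + 14.3444*r - 9.0344)/(1.1449*r^6 + 7.0406*r^5 + 5.7951*r^4 - 17.7314*r^3 - 1.4523*r^2 + 4.982*r + 1.1236)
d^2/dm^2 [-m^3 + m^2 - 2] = 2 - 6*m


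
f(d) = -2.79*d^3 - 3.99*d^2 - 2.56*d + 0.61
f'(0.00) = -2.56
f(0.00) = 0.61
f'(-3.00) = -53.95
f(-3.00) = 47.71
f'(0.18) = -4.27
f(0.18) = 0.00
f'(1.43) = -31.09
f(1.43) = -19.37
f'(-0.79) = -1.48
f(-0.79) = 1.52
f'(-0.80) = -1.53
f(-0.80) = 1.53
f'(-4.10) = -110.54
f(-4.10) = 136.32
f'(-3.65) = -84.94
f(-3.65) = 92.47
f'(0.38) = -6.80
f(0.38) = -1.09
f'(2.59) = -79.37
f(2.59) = -81.26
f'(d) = -8.37*d^2 - 7.98*d - 2.56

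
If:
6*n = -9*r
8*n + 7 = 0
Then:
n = -7/8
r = 7/12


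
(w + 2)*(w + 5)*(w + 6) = w^3 + 13*w^2 + 52*w + 60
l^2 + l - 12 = (l - 3)*(l + 4)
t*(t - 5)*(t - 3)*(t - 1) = t^4 - 9*t^3 + 23*t^2 - 15*t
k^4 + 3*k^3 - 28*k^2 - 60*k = k*(k - 5)*(k + 2)*(k + 6)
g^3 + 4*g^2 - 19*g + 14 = (g - 2)*(g - 1)*(g + 7)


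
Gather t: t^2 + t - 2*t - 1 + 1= t^2 - t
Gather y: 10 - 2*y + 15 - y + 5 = 30 - 3*y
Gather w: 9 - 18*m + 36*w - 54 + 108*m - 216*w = 90*m - 180*w - 45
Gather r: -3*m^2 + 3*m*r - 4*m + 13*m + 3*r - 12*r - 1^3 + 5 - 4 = -3*m^2 + 9*m + r*(3*m - 9)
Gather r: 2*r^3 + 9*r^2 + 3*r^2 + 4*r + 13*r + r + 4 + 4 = 2*r^3 + 12*r^2 + 18*r + 8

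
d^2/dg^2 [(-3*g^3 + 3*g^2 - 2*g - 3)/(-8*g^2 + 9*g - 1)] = 2*(131*g^3 + 567*g^2 - 687*g + 234)/(512*g^6 - 1728*g^5 + 2136*g^4 - 1161*g^3 + 267*g^2 - 27*g + 1)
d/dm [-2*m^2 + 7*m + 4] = 7 - 4*m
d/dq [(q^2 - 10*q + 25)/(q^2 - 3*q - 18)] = (7*q^2 - 86*q + 255)/(q^4 - 6*q^3 - 27*q^2 + 108*q + 324)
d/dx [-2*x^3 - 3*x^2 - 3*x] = -6*x^2 - 6*x - 3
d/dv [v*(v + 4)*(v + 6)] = 3*v^2 + 20*v + 24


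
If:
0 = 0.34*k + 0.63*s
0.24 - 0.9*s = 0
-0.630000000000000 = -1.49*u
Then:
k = -0.49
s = 0.27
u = 0.42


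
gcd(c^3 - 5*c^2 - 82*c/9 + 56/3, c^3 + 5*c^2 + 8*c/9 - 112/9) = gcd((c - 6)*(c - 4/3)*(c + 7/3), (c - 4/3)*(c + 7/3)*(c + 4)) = c^2 + c - 28/9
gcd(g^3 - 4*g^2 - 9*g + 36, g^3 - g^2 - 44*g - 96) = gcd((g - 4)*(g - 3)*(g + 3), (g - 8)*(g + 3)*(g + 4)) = g + 3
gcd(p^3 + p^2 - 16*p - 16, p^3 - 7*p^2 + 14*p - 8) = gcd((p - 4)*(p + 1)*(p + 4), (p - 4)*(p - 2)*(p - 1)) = p - 4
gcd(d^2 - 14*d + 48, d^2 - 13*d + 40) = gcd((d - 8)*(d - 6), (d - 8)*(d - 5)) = d - 8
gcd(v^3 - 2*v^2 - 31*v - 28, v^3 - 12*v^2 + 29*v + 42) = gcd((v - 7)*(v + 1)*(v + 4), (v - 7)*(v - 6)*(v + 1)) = v^2 - 6*v - 7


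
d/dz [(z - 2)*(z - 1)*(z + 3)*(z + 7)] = 4*z^3 + 21*z^2 - 14*z - 43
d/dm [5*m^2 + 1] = 10*m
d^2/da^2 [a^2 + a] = 2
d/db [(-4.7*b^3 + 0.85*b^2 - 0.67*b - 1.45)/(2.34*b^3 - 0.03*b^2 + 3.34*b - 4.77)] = (-1.848*b^4 - 28.2604*b^3 + 80.2549*b^2 - 8.196*b + 8.0389)/(5.4756*b^6 - 0.1404*b^5 + 15.6321*b^4 - 22.524*b^3 + 11.4418*b^2 - 31.8636*b + 22.7529)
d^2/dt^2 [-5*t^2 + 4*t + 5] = -10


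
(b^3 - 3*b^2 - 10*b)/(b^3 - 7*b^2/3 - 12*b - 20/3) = 3*b/(3*b + 2)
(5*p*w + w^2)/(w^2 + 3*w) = (5*p + w)/(w + 3)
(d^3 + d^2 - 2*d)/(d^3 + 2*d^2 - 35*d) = (d^2 + d - 2)/(d^2 + 2*d - 35)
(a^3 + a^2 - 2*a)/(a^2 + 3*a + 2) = a*(a - 1)/(a + 1)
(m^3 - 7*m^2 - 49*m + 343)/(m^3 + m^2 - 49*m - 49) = (m - 7)/(m + 1)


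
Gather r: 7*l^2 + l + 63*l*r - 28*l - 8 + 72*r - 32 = 7*l^2 - 27*l + r*(63*l + 72) - 40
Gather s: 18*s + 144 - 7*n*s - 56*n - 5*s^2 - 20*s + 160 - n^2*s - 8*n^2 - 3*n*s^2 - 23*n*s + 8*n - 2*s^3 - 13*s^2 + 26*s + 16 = -8*n^2 - 48*n - 2*s^3 + s^2*(-3*n - 18) + s*(-n^2 - 30*n + 24) + 320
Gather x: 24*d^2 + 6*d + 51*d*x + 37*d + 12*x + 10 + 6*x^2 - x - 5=24*d^2 + 43*d + 6*x^2 + x*(51*d + 11) + 5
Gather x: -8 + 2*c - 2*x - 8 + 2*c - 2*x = 4*c - 4*x - 16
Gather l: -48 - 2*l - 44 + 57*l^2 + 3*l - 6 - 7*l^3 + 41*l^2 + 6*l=-7*l^3 + 98*l^2 + 7*l - 98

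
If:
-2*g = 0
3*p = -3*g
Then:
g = 0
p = 0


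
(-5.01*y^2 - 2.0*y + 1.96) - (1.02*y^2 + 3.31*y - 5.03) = -6.03*y^2 - 5.31*y + 6.99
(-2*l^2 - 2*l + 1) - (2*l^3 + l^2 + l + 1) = -2*l^3 - 3*l^2 - 3*l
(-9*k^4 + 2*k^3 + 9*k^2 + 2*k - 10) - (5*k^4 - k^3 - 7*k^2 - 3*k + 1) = -14*k^4 + 3*k^3 + 16*k^2 + 5*k - 11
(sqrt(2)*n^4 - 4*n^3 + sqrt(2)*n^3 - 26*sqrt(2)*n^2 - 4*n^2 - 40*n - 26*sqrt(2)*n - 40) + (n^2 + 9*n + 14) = sqrt(2)*n^4 - 4*n^3 + sqrt(2)*n^3 - 26*sqrt(2)*n^2 - 3*n^2 - 26*sqrt(2)*n - 31*n - 26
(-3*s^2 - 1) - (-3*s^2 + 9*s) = -9*s - 1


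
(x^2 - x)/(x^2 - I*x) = (x - 1)/(x - I)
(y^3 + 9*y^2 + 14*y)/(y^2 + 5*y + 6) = y*(y + 7)/(y + 3)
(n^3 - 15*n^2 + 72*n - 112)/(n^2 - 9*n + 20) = (n^2 - 11*n + 28)/(n - 5)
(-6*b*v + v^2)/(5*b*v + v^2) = (-6*b + v)/(5*b + v)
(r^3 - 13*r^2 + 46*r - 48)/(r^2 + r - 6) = (r^2 - 11*r + 24)/(r + 3)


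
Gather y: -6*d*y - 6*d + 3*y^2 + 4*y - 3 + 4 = -6*d + 3*y^2 + y*(4 - 6*d) + 1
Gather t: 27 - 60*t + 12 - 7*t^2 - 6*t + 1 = -7*t^2 - 66*t + 40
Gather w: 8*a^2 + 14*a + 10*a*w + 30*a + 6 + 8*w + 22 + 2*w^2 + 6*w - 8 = 8*a^2 + 44*a + 2*w^2 + w*(10*a + 14) + 20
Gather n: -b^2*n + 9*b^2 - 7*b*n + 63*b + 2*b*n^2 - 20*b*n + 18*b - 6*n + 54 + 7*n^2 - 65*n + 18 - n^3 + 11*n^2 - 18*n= 9*b^2 + 81*b - n^3 + n^2*(2*b + 18) + n*(-b^2 - 27*b - 89) + 72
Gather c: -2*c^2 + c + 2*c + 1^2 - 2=-2*c^2 + 3*c - 1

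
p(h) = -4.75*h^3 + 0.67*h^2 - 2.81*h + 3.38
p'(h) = -14.25*h^2 + 1.34*h - 2.81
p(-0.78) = 8.23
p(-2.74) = 113.82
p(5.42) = -748.46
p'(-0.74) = -11.60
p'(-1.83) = -52.98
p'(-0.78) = -12.52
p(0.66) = 0.45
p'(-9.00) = -1169.12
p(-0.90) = 9.91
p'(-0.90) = -15.56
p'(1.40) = -28.86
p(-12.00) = 8341.58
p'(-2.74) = -113.46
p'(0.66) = -8.13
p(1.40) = -12.27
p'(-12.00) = -2070.89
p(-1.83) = 39.88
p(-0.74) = 7.75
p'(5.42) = -414.16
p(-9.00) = 3545.69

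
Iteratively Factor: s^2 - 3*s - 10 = (s + 2)*(s - 5)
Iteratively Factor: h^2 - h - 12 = (h - 4)*(h + 3)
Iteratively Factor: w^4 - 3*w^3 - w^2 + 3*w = (w)*(w^3 - 3*w^2 - w + 3) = w*(w - 3)*(w^2 - 1) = w*(w - 3)*(w + 1)*(w - 1)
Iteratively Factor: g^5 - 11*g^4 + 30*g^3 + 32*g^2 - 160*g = (g + 2)*(g^4 - 13*g^3 + 56*g^2 - 80*g) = (g - 4)*(g + 2)*(g^3 - 9*g^2 + 20*g) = (g - 5)*(g - 4)*(g + 2)*(g^2 - 4*g) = (g - 5)*(g - 4)^2*(g + 2)*(g)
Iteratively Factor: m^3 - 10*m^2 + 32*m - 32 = (m - 2)*(m^2 - 8*m + 16) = (m - 4)*(m - 2)*(m - 4)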